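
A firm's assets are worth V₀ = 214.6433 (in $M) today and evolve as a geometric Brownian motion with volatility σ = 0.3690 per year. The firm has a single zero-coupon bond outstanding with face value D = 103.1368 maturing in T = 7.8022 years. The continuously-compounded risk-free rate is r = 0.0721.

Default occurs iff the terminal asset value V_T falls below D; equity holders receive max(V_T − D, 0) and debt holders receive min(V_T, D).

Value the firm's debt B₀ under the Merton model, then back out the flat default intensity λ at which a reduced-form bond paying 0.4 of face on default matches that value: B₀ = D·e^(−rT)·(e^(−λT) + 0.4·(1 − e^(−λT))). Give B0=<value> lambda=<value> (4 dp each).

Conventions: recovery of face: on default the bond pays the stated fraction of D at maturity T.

B0=53.4902 lambda=0.0208

Apply the equity-as-call identities (strike 103.1368, horizon 7.8022 years):
d₁ = [ln(V₀/D) + (r + σ²/2)T] / (σ√T)
   = [ln(214.6433/103.1368) + (0.0721 + 0.5·0.3690²)·7.8022] / (0.3690·√7.8022)
   = [0.732921 + 1.093716] / 1.030706 = 1.772219
d₂ = d₁ − σ√T = 1.772219 − 1.030706 = 0.741513
N(d₁) = 0.961821,  N(d₂) = 0.770809,  e^(−rT) = 0.569761
E₀ = V₀·N(d₁) − D·e^(−rT)·N(d₂)
   = 214.6433·0.961821 − 103.1368·0.569761·0.770809 = 161.153142
B₀ = V₀ − E₀ = 214.6433 − 161.153142 = 53.490158
e^(−λT) = (B₀·e^(rT)/D − 0.4)/(1 − 0.4) = (53.4902·1.755122/103.1368 − 0.4)/0.6 = 0.85044217
λ = −ln(0.85044217)/7.8022 = 0.020763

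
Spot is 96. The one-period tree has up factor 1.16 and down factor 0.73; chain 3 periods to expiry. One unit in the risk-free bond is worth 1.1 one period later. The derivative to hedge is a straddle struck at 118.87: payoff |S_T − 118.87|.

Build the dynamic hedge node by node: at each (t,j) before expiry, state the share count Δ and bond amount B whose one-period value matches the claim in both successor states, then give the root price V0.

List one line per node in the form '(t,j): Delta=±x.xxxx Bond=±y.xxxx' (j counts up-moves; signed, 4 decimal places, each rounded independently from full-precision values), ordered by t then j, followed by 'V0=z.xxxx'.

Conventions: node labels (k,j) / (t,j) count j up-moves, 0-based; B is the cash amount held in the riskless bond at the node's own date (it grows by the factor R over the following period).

(0,0): Delta=-0.0817 Bond=30.8031
(1,0): Delta=-1.0000 Bond=98.2397
(1,1): Delta=0.0120 Bond=23.4472
(2,0): Delta=-1.0000 Bond=108.0636
(2,1): Delta=-1.0000 Bond=108.0636
(2,2): Delta=0.1153 Bond=12.4506
V0=22.9624

Under the risk-neutral measure, an up-move has probability p* = (R−d)/(u−d) = 0.8605 and values discount at R = 1.1.
Expiry values: V(3,0)=81.5244, V(3,1)=59.5263, V(3,2)=24.5704, V(3,3)=30.9760
Node (2,0) S=51.1584: V=(p*·59.5263+(1−p*)·81.5244)/1.1=56.9052; Δ=(59.5263−81.5244)/(59.3437−37.3456)=-1.0000; B=V−Δ·S=108.0636
Node (2,1) S=81.2928: V=(p*·24.5704+(1−p*)·59.5263)/1.1=26.7708; Δ=(24.5704−59.5263)/(94.2996−59.3437)=-1.0000; B=V−Δ·S=108.0636
Node (2,2) S=129.1776: V=(p*·30.9760+(1−p*)·24.5704)/1.1=27.3475; Δ=(30.9760−24.5704)/(149.8460−94.2996)=0.1153; B=V−Δ·S=12.4506
Node (1,0) S=70.0800: V=(p*·26.7708+(1−p*)·56.9052)/1.1=28.1597; Δ=(26.7708−56.9052)/(81.2928−51.1584)=-1.0000; B=V−Δ·S=98.2397
Node (1,1) S=111.3600: V=(p*·27.3475+(1−p*)·26.7708)/1.1=24.7882; Δ=(27.3475−26.7708)/(129.1776−81.2928)=0.0120; B=V−Δ·S=23.4472
Node (0,0) S=96.0000: V=(p*·24.7882+(1−p*)·28.1597)/1.1=22.9624; Δ=(24.7882−28.1597)/(111.3600−70.0800)=-0.0817; B=V−Δ·S=30.8031
Check: Δ(0,0)·S0 + B(0,0) = 22.9624 = V0.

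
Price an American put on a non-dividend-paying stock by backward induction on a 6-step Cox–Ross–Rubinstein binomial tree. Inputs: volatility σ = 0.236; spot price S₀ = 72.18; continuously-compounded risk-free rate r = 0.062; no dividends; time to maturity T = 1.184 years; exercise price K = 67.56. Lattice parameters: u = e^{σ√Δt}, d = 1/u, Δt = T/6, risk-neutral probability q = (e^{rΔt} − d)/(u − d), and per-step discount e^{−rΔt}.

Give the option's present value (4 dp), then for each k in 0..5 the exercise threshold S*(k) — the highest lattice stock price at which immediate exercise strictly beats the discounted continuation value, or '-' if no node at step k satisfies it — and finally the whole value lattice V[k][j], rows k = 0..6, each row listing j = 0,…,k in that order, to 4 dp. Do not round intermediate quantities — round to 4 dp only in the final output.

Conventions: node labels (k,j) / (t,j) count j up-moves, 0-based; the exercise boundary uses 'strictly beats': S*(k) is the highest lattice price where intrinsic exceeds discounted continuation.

price = 3.5549
boundary = - - - 52.7020 47.4567 52.7020
tree:
3.5549
5.9412 1.5413
9.5962 2.8687 0.4112
14.8580 5.1971 0.8901 0.0000
20.1033 9.0572 1.9272 0.0000 0.0000
24.8266 14.8580 4.1723 0.0000 0.0000 0.0000
29.0798 20.1033 9.0329 0.0000 0.0000 0.0000 0.0000

Δt=0.19733, u=1.11053, d=0.90047, q=0.53242, disc=e^(-rΔt)=0.98784
k=6 terminal: V=max(K-S,0) → 29.0798 20.1033 9.0329 0.0000 0.0000 0.0000 0.0000
k=5: j=0 S=42.7334 intr=24.8266 cont=24.0051 V=24.8266[EX]; j=1 S=52.7020 intr=14.8580 cont=14.0364 V=14.8580[EX]; j=2 S=64.9961 intr=2.5639 cont=4.1723 V=4.1723[hold]; j=3 S=80.1580 intr=0.0000 cont=0.0000 V=0.0000[hold]; j=4 S=98.8568 intr=0.0000 cont=0.0000 V=0.0000[hold]; j=5 S=121.9176 intr=0.0000 cont=0.0000 V=0.0000[hold]  S*(5)=52.7020
k=4: j=0 S=47.4567 intr=20.1033 cont=19.2818 V=20.1033[EX]; j=1 S=58.5271 intr=9.0329 cont=9.0572 V=9.0572[hold]; j=2 S=72.1800 intr=0.0000 cont=1.9272 V=1.9272[hold]; j=3 S=89.0178 intr=0.0000 cont=0.0000 V=0.0000[hold]; j=4 S=109.7833 intr=0.0000 cont=0.0000 V=0.0000[hold]  S*(4)=47.4567
k=3: j=0 S=52.7020 intr=14.8580 cont=14.0493 V=14.8580[EX]; j=1 S=64.9961 intr=2.5639 cont=5.1971 V=5.1971[hold]; j=2 S=80.1580 intr=0.0000 cont=0.8901 V=0.8901[hold]; j=3 S=98.8568 intr=0.0000 cont=0.0000 V=0.0000[hold]  S*(3)=52.7020
k=2: j=0 S=58.5271 intr=9.0329 cont=9.5962 V=9.5962[hold]; j=1 S=72.1800 intr=0.0000 cont=2.8687 V=2.8687[hold]; j=2 S=89.0178 intr=0.0000 cont=0.4112 V=0.4112[hold]  S*(2)=-
k=1: j=0 S=64.9961 intr=2.5639 cont=5.9412 V=5.9412[hold]; j=1 S=80.1580 intr=0.0000 cont=1.5413 V=1.5413[hold]  S*(1)=-
k=0: j=0 S=72.1800 intr=0.0000 cont=3.5549 V=3.5549[hold]  S*(0)=-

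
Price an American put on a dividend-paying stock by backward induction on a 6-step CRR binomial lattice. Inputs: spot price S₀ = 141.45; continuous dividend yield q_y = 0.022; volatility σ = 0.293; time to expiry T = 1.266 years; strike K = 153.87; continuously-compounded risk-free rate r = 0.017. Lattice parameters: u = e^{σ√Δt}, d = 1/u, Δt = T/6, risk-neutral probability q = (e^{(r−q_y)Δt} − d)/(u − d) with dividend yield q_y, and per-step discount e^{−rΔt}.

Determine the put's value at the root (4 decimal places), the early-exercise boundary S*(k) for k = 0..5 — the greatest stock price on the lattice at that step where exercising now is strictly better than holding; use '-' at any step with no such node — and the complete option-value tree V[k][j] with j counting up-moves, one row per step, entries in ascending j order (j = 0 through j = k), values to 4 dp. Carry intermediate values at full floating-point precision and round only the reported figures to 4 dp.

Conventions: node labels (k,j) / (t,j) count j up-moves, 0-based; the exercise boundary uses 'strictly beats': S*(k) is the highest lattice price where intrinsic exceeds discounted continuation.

price = 26.6446
boundary = - - - 94.4603 108.0689 94.4603
tree:
26.6446
36.0738 15.8933
47.2151 23.4060 7.2857
59.4097 33.4099 11.9617 1.9080
71.3046 45.8011 19.2687 3.5626 0.0000
81.7016 59.4097 30.2537 6.6519 0.0000 0.0000
90.7894 71.3046 45.8011 12.4200 0.0000 0.0000 0.0000

Δt=0.21100, u=1.14407, d=0.87408, q=0.46250, disc=e^(-rΔt)=0.99642
k=6 terminal: V=max(K-S,0) → 90.7894 71.3046 45.8011 12.4200 0.0000 0.0000 0.0000
k=5: j=0 S=72.1684 intr=81.7016 cont=81.4849 V=81.7016[EX]; j=1 S=94.4603 intr=59.4097 cont=59.2962 V=59.4097[EX]; j=2 S=123.6379 intr=30.2321 cont=30.2537 V=30.2537[hold]; j=3 S=161.8282 intr=0.0000 cont=6.6519 V=6.6519[hold]; j=4 S=211.8149 intr=0.0000 cont=0.0000 V=0.0000[hold]; j=5 S=277.2418 intr=0.0000 cont=0.0000 V=0.0000[hold]  S*(5)=94.4603
k=4: j=0 S=82.5654 intr=71.3046 cont=71.1360 V=71.3046[EX]; j=1 S=108.0689 intr=45.8011 cont=45.7607 V=45.8011[EX]; j=2 S=141.4500 intr=12.4200 cont=19.2687 V=19.2687[hold]; j=3 S=185.1421 intr=0.0000 cont=3.5626 V=3.5626[hold]; j=4 S=242.3302 intr=0.0000 cont=0.0000 V=0.0000[hold]  S*(4)=108.0689
k=3: j=0 S=94.4603 intr=59.4097 cont=59.2962 V=59.4097[EX]; j=1 S=123.6379 intr=30.2321 cont=33.4099 V=33.4099[hold]; j=2 S=161.8282 intr=0.0000 cont=11.9617 V=11.9617[hold]; j=3 S=211.8149 intr=0.0000 cont=1.9080 V=1.9080[hold]  S*(3)=94.4603
k=2: j=0 S=108.0689 intr=45.8011 cont=47.2151 V=47.2151[hold]; j=1 S=141.4500 intr=12.4200 cont=23.4060 V=23.4060[hold]; j=2 S=185.1421 intr=0.0000 cont=7.2857 V=7.2857[hold]  S*(2)=-
k=1: j=0 S=123.6379 intr=30.2321 cont=36.0738 V=36.0738[hold]; j=1 S=161.8282 intr=0.0000 cont=15.8933 V=15.8933[hold]  S*(1)=-
k=0: j=0 S=141.4500 intr=12.4200 cont=26.6446 V=26.6446[hold]  S*(0)=-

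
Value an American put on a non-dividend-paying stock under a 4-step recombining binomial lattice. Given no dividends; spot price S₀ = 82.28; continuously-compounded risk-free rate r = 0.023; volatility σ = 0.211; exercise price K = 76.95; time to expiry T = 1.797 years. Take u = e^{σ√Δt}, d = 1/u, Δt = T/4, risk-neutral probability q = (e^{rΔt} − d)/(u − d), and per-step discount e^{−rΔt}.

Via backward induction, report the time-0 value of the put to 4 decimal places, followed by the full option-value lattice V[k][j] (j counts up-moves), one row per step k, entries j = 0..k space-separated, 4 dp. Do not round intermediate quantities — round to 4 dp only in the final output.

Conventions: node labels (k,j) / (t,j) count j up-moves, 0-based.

price = 5.4539
tree:
5.4539
9.2439 1.7965
15.0697 3.6399 0.0000
23.1188 7.3745 0.0000 0.0000
30.2181 14.9411 0.0000 0.0000 0.0000

Δt=0.44925  u=1.15191  d=0.86812  q=0.50130  discount=0.98972
step 4 (expiry): payoffs max(K−S,0) = 30.2181 14.9411 0.0000 0.0000 0.0000
k=3: (k=3,j=0): S=53.8312, K−S=23.1188, hold=22.3278 ⇒ V=23.1188 exercise | (k=3,j=1): S=71.4289, K−S=5.5211, hold=7.3745 ⇒ V=7.3745 continue | (k=3,j=2): S=94.7795, K−S=0.0000, hold=0.0000 ⇒ V=0.0000 continue | (k=3,j=3): S=125.7635, K−S=0.0000, hold=0.0000 ⇒ V=0.0000 continue
k=2: (k=2,j=0): S=62.0089, K−S=14.9411, hold=15.0697 ⇒ V=15.0697 continue | (k=2,j=1): S=82.2800, K−S=0.0000, hold=3.6399 ⇒ V=3.6399 continue | (k=2,j=2): S=109.1779, K−S=0.0000, hold=0.0000 ⇒ V=0.0000 continue
k=1: (k=1,j=0): S=71.4289, K−S=5.5211, hold=9.2439 ⇒ V=9.2439 continue | (k=1,j=1): S=94.7795, K−S=0.0000, hold=1.7965 ⇒ V=1.7965 continue
k=0: (k=0,j=0): S=82.2800, K−S=0.0000, hold=5.4539 ⇒ V=5.4539 continue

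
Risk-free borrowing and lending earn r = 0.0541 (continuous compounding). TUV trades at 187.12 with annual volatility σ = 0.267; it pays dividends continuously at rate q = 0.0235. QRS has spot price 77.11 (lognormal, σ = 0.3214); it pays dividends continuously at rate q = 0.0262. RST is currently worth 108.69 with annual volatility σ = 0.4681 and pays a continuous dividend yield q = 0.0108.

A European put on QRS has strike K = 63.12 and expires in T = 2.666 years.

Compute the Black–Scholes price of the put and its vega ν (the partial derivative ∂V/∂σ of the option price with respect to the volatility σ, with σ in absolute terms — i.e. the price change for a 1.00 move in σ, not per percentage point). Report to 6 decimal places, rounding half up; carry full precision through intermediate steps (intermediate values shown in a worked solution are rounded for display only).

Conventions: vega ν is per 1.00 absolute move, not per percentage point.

σ√T = 0.3214·√2.666 = 0.524778
d₁ = (ln(S/K) + (r−q+σ²/2)T) / (σ√T) = (ln(77.11/63.12) + (0.0541−0.0262+0.3214²/2)·2.666) / 0.524778 = (0.200195 + 0.212078) / 0.524778 = 0.785613
d₂ = d₁ − σ√T = 0.785613 − 0.524778 = 0.260835
e^{−rT} = 0.865688
e^{−qT} = 0.932534
N(−d₁) = 0.216047,  N(−d₂) = 0.397110
Put price V = K·e^{−rT}·N(−d₂) − S·e^{−qT}·N(−d₁) = 21.698972 − 15.535452 = 6.163520
φ(d₁) = (1/√(2π))·e^{−d₁²/2} = 0.293015
ν = S·e^{−qT}·φ(d₁)·√T = 34.402896

price = 6.163520
ν = 34.402896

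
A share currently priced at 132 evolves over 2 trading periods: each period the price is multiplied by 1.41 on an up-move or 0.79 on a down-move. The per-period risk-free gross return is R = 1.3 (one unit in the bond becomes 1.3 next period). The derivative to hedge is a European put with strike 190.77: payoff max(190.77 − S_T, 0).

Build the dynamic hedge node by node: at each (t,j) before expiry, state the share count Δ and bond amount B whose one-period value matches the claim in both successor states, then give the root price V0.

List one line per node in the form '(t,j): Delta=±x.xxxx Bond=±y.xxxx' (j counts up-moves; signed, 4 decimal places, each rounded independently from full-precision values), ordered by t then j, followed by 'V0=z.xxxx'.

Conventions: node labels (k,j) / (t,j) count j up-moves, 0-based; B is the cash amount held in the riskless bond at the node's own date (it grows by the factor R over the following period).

(0,0): Delta=-0.4460 Bond=68.4391
(1,0): Delta=-1.0000 Bond=146.7462
(1,1): Delta=-0.3790 Bond=76.5095
V0=9.5724

Arbitrage-free pricing uses the up-move probability p* = (R−d)/(u−d) = 0.8226, discounting each step at R = 1.3.
Payoffs at expiry: V(2,0)=108.3888, V(2,1)=43.7352, V(2,2)=0.0000
Node (1,0) S=104.2800: V=(p*·43.7352+(1−p*)·108.3888)/1.3=42.4662; Δ=(43.7352−108.3888)/(147.0348−82.3812)=-1.0000; B=V−Δ·S=146.7462
Node (1,1) S=186.1200: V=(p*·0.0000+(1−p*)·43.7352)/1.3=5.9688; Δ=(0.0000−43.7352)/(262.4292−147.0348)=-0.3790; B=V−Δ·S=76.5095
Node (0,0) S=132.0000: V=(p*·5.9688+(1−p*)·42.4662)/1.3=9.5724; Δ=(5.9688−42.4662)/(186.1200−104.2800)=-0.4460; B=V−Δ·S=68.4391
Sanity check at the root: Δ(0,0)·S0 + B(0,0) reproduces V0 = 9.5724.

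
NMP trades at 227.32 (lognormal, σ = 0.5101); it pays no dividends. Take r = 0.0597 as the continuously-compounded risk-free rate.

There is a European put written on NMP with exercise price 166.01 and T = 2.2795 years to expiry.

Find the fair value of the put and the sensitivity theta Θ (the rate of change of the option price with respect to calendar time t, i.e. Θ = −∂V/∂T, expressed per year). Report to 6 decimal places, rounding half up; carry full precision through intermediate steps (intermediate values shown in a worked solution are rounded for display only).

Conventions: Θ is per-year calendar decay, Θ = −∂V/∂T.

σ√T = 0.5101·√2.2795 = 0.770150
d₁ = (ln(S/K) + (r+σ²/2)T) / (σ√T) = (ln(227.32/166.01) + (0.0597+0.5101²/2)·2.2795) / 0.770150 = (0.314311 + 0.432651) / 0.770150 = 0.969892
d₂ = d₁ − σ√T = 0.969892 − 0.770150 = 0.199742
e^{−rT} = 0.872767
N(−d₁) = 0.166050,  N(−d₂) = 0.420841
Put price V = K·e^{−rT}·N(−d₂) − S·N(−d₁) = 60.974862 − 37.746516 = 23.228346
φ(d₁) = (1/√(2π))·e^{−d₁²/2} = 0.249254
Θ = −S·φ(d₁)·σ/(2√T) + r·K·e^{−rT}·N(−d₂) = −9.571607 + 3.640199 = -5.931407

price = 23.228346
Θ = -5.931407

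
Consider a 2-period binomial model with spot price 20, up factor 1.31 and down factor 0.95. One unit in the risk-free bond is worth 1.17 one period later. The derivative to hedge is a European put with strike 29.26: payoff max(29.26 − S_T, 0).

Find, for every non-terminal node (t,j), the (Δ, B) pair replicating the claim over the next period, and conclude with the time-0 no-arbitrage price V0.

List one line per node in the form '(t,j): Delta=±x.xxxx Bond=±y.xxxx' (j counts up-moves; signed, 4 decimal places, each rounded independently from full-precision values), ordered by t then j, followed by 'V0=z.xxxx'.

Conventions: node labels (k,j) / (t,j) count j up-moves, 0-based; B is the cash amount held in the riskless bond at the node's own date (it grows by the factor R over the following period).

(0,0): Delta=-0.6328 Bond=15.4115
(1,0): Delta=-1.0000 Bond=25.0085
(1,1): Delta=-0.4633 Bond=13.5914
V0=2.7558

Arbitrage-free pricing uses the up-move probability p* = (R−d)/(u−d) = 0.6111, discounting each step at R = 1.17.
Payoffs at expiry: V(2,0)=11.2100, V(2,1)=4.3700, V(2,2)=0.0000
(1,0): S=19.0000. Δ = (V_up−V_dn)/(S_up−S_dn) = (4.3700−11.2100)/(24.8900−18.0500) = -1.0000. V = [p*·4.3700 + (1−p*)·11.2100]/1.17 = 6.0085. B = V − Δ·S = 25.0085.
(1,1): S=26.2000. Δ = (V_up−V_dn)/(S_up−S_dn) = (0.0000−4.3700)/(34.3220−24.8900) = -0.4633. V = [p*·0.0000 + (1−p*)·4.3700]/1.17 = 1.4525. B = V − Δ·S = 13.5914.
(0,0): S=20.0000. Δ = (V_up−V_dn)/(S_up−S_dn) = (1.4525−6.0085)/(26.2000−19.0000) = -0.6328. V = [p*·1.4525 + (1−p*)·6.0085]/1.17 = 2.7558. B = V − Δ·S = 15.4115.
Sanity check at the root: Δ(0,0)·S0 + B(0,0) reproduces V0 = 2.7558.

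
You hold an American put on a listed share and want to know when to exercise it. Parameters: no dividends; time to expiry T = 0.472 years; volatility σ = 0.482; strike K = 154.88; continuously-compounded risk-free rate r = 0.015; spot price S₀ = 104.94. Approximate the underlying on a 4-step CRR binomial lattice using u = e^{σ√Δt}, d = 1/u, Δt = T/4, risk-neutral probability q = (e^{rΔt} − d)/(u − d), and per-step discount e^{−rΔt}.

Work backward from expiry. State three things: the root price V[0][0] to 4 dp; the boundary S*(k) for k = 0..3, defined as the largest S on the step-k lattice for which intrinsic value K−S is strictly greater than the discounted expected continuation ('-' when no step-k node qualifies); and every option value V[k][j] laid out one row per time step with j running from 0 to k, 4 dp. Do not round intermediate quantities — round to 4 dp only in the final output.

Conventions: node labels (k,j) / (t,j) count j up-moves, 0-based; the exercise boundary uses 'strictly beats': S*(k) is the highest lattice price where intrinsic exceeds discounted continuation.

price = 51.6916
boundary = - 88.9270 104.9400 123.8364
tree:
51.6916
65.9530 35.4165
79.5225 49.9400 18.7763
91.0214 65.9530 31.0436 4.6786
100.7657 79.5225 49.9400 8.7446 0.0000

Δt=0.11800  u=1.18007  d=0.84741  q=0.46403  discount=0.99823
step 4 (expiry): payoffs max(K−S,0) = 100.7657 79.5225 49.9400 8.7446 0.0000
step 3: (k=3,j=0): S=63.8586, K−S=91.0214, hold=90.7475 ⇒ V=91.0214 exercise | (k=3,j=1): S=88.9270, K−S=65.9530, hold=65.6791 ⇒ V=65.9530 exercise | (k=3,j=2): S=123.8364, K−S=31.0436, hold=30.7697 ⇒ V=31.0436 exercise | (k=3,j=3): S=172.4498, K−S=0.0000, hold=4.6786 ⇒ V=4.6786 continue  boundary S*=123.8364
step 2: (k=2,j=0): S=75.3575, K−S=79.5225, hold=79.2486 ⇒ V=79.5225 exercise | (k=2,j=1): S=104.9400, K−S=49.9400, hold=49.6661 ⇒ V=49.9400 exercise | (k=2,j=2): S=146.1354, K−S=8.7446, hold=18.7763 ⇒ V=18.7763 continue  boundary S*=104.9400
step 1: (k=1,j=0): S=88.9270, K−S=65.9530, hold=65.6791 ⇒ V=65.9530 exercise | (k=1,j=1): S=123.8364, K−S=31.0436, hold=35.4165 ⇒ V=35.4165 continue  boundary S*=88.9270
step 0: (k=0,j=0): S=104.9400, K−S=49.9400, hold=51.6916 ⇒ V=51.6916 continue  boundary S*=-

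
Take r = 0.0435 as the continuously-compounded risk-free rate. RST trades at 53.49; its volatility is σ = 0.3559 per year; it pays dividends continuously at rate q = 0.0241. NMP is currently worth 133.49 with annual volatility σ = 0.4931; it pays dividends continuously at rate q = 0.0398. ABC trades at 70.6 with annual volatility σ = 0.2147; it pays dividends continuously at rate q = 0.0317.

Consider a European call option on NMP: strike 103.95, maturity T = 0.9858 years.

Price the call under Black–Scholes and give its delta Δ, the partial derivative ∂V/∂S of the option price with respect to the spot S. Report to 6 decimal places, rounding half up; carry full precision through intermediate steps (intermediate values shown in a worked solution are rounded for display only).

price = 39.243460
Δ = 0.747396

σ√T = 0.4931·√0.9858 = 0.489586
d₁ = (ln(S/K) + (r−q+σ²/2)T) / (σ√T) = (ln(133.49/103.95) + (0.0435−0.0398+0.4931²/2)·0.9858) / 0.489586 = (0.250117 + 0.123495) / 0.489586 = 0.763116
d₂ = d₁ − σ√T = 0.763116 − 0.489586 = 0.273530
e^{−rT} = 0.958024
e^{−qT} = 0.961525
N(d₁) = 0.777303,  N(d₂) = 0.607777
Call price V = S·e^{−qT}·N(d₁) − K·e^{−rT}·N(d₂) = 99.769917 − 60.526457 = 39.243460
Δ = e^{−qT}·N(d₁) = 0.747396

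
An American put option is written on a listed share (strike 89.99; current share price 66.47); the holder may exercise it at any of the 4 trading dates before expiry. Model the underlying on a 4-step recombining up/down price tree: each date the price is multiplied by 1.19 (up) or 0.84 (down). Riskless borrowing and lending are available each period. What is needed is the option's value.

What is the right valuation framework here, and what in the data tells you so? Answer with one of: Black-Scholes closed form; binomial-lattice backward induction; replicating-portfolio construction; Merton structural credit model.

framework: binomial-lattice backward induction

Key observation: early exercise of the strike-89.99 put must be checked at each of the 4 dates (spot 66.47), which forces a node-by-node comparison of intrinsic and continuation value backward from expiry.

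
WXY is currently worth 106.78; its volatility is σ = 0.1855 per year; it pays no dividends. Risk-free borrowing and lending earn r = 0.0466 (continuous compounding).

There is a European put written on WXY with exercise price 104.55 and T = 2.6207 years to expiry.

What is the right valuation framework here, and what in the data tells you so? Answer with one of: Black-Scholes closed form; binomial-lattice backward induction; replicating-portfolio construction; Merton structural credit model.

framework: Black-Scholes closed form

Key observation: a European claim on WXY (strike 104.55) — a lognormal (GBM) underlying with constant rate and volatility — has an exact closed-form value; no lattice or capital structure is involved.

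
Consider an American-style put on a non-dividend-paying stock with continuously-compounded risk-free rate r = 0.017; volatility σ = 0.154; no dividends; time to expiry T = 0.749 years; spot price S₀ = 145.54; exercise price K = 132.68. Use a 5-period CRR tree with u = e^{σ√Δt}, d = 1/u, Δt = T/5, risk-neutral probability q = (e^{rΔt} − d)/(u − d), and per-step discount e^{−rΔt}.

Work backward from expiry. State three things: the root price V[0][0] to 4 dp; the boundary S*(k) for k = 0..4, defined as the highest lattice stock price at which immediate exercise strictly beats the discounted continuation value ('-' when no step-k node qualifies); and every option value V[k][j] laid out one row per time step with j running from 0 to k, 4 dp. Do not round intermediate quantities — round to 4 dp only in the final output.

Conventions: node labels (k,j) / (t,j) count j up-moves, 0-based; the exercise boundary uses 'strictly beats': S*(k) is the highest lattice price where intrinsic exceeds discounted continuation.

price = 2.3595
boundary = - - - - 114.6672
tree:
2.3595
4.1320 0.6442
7.0509 1.3086 0.0000
11.5952 2.6584 0.0000 0.0000
18.0128 5.4003 0.0000 0.0000 0.0000
24.6477 10.9703 0.0000 0.0000 0.0000 0.0000

Δt=0.14980, u=1.06142, d=0.94214, q=0.50648, disc=e^(-rΔt)=0.99746
k=5 terminal: V=max(K-S,0) → 24.6477 10.9703 0.0000 0.0000 0.0000 0.0000
k=4: j=0 S=114.6672 intr=18.0128 cont=17.6753 V=18.0128[EX]; j=1 S=129.1846 intr=3.4954 cont=5.4003 V=5.4003[hold]; j=2 S=145.5400 intr=0.0000 cont=0.0000 V=0.0000[hold]; j=3 S=163.9660 intr=0.0000 cont=0.0000 V=0.0000[hold]; j=4 S=184.7249 intr=0.0000 cont=0.0000 V=0.0000[hold]  S*(4)=114.6672
k=3: j=0 S=121.7097 intr=10.9703 cont=11.5952 V=11.5952[hold]; j=1 S=137.1187 intr=0.0000 cont=2.6584 V=2.6584[hold]; j=2 S=154.4785 intr=0.0000 cont=0.0000 V=0.0000[hold]; j=3 S=174.0362 intr=0.0000 cont=0.0000 V=0.0000[hold]  S*(3)=-
k=2: j=0 S=129.1846 intr=3.4954 cont=7.0509 V=7.0509[hold]; j=1 S=145.5400 intr=0.0000 cont=1.3086 V=1.3086[hold]; j=2 S=163.9660 intr=0.0000 cont=0.0000 V=0.0000[hold]  S*(2)=-
k=1: j=0 S=137.1187 intr=0.0000 cont=4.1320 V=4.1320[hold]; j=1 S=154.4785 intr=0.0000 cont=0.6442 V=0.6442[hold]  S*(1)=-
k=0: j=0 S=145.5400 intr=0.0000 cont=2.3595 V=2.3595[hold]  S*(0)=-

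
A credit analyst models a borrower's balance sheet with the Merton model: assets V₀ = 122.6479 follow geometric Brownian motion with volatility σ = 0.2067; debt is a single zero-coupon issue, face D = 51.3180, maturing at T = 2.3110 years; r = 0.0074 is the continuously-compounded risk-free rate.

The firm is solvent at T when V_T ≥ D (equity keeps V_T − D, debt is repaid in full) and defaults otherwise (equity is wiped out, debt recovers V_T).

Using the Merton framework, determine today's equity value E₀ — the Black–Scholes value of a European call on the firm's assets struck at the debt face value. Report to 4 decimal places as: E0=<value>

E0=72.2170

Work the structural quantities from V₀ = 122.6479 against face 51.3180:
d₁ = [ln(V₀/D) + (r + σ²/2)T] / (σ√T)
   = [ln(122.6479/51.3180) + (0.0074 + 0.5·0.2067²)·2.3110] / (0.2067·√2.3110)
   = [0.871276 + 0.066470] / 0.314225 = 2.984316
d₂ = d₁ − σ√T = 2.984316 − 0.314225 = 2.670091
N(d₁) = 0.998579,  N(d₂) = 0.996208,  e^(−rT) = 0.983044
E₀ = V₀·N(d₁) − D·e^(−rT)·N(d₂)
   = 122.6479·0.998579 − 51.3180·0.983044·0.996208 = 72.217032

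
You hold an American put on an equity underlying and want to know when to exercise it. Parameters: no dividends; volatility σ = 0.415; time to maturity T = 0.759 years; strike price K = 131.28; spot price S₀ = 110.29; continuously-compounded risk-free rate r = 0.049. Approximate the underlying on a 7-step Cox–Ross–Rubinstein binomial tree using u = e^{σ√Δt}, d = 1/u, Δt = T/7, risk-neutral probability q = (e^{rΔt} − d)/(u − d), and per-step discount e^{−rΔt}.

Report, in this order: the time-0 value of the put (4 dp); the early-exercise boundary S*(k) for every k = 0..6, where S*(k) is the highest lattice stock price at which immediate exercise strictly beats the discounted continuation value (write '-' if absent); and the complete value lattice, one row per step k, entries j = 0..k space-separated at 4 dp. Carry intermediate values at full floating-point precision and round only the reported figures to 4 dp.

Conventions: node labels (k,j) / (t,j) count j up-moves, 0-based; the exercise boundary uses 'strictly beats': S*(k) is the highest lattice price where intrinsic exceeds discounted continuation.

price = 27.3801
boundary = - - 83.9152 73.1969 83.9152 96.2029 110.2900
tree:
27.3801
36.6588 17.8406
47.3648 25.7075 9.6937
58.0831 35.7007 15.3920 3.7570
67.4323 47.3648 23.7228 6.7262 0.6495
75.5874 58.0831 35.0771 11.9421 1.2686 0.0000
82.7009 67.4323 47.3648 20.9900 2.4779 0.0000 0.0000
88.9058 75.5874 58.0831 35.0771 4.8402 0.0000 0.0000 0.0000

params: Δt=0.10843 u=1.14643 d=0.87227 q=0.48532 e^(-rΔt)=0.99470
t_7 payoffs: 88.9058 75.5874 58.0831 35.0771 4.8402 0.0000 0.0000 0.0000
t_6: node(6,0) S=48.5791 payoff=82.7009 vs cont=82.0052 → 82.7009 [stop]  node(6,1) S=63.8477 payoff=67.4323 vs cont=66.7367 → 67.4323 [stop]  node(6,2) S=83.9152 payoff=47.3648 vs cont=46.6692 → 47.3648 [stop]  node(6,3) S=110.2900 payoff=20.9900 vs cont=20.2944 → 20.9900 [stop]  node(6,4) S=144.9545 payoff=0.0000 vs cont=2.4779 → 2.4779 [wait]  node(6,5) S=190.5141 payoff=0.0000 vs cont=0.0000 → 0.0000 [wait]  node(6,6) S=250.3933 payoff=0.0000 vs cont=0.0000 → 0.0000 [wait]  ⇒ S*(6)=110.2900
t_5: node(5,0) S=55.6926 payoff=75.5874 vs cont=74.8918 → 75.5874 [stop]  node(5,1) S=73.1969 payoff=58.0831 vs cont=57.3874 → 58.0831 [stop]  node(5,2) S=96.2029 payoff=35.0771 vs cont=34.3814 → 35.0771 [stop]  node(5,3) S=126.4398 payoff=4.8402 vs cont=11.9421 → 11.9421 [wait]  node(5,4) S=166.1802 payoff=0.0000 vs cont=1.2686 → 1.2686 [wait]  node(5,5) S=218.4112 payoff=0.0000 vs cont=0.0000 → 0.0000 [wait]  ⇒ S*(5)=96.2029
t_4: node(4,0) S=63.8477 payoff=67.4323 vs cont=66.7367 → 67.4323 [stop]  node(4,1) S=83.9152 payoff=47.3648 vs cont=46.6692 → 47.3648 [stop]  node(4,2) S=110.2900 payoff=20.9900 vs cont=23.7228 → 23.7228 [wait]  node(4,3) S=144.9545 payoff=0.0000 vs cont=6.7262 → 6.7262 [wait]  node(4,4) S=190.5141 payoff=0.0000 vs cont=0.6495 → 0.6495 [wait]  ⇒ S*(4)=83.9152
t_3: node(3,0) S=73.1969 payoff=58.0831 vs cont=57.3874 → 58.0831 [stop]  node(3,1) S=96.2029 payoff=35.0771 vs cont=35.7007 → 35.7007 [wait]  node(3,2) S=126.4398 payoff=4.8402 vs cont=15.3920 → 15.3920 [wait]  node(3,3) S=166.1802 payoff=0.0000 vs cont=3.7570 → 3.7570 [wait]  ⇒ S*(3)=73.1969
t_2: node(2,0) S=83.9152 payoff=47.3648 vs cont=46.9702 → 47.3648 [stop]  node(2,1) S=110.2900 payoff=20.9900 vs cont=25.7075 → 25.7075 [wait]  node(2,2) S=144.9545 payoff=0.0000 vs cont=9.6937 → 9.6937 [wait]  ⇒ S*(2)=83.9152
t_1: node(1,0) S=96.2029 payoff=35.0771 vs cont=36.6588 → 36.6588 [wait]  node(1,1) S=126.4398 payoff=4.8402 vs cont=17.8406 → 17.8406 [wait]  ⇒ S*(1)=-
t_0: node(0,0) S=110.2900 payoff=20.9900 vs cont=27.3801 → 27.3801 [wait]  ⇒ S*(0)=-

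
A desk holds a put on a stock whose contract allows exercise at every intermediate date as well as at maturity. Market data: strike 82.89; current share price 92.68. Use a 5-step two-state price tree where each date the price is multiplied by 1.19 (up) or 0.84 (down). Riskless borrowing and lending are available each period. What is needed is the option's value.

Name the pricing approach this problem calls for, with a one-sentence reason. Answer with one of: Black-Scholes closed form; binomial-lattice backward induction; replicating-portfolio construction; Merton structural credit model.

Key observation: the put (strike 82.89 on spot 92.68) is American-style on a 5-step discrete price model, so the early-exercise decision at every node requires stepwise backward valuation — a closed form cannot price the exercise right.

framework: binomial-lattice backward induction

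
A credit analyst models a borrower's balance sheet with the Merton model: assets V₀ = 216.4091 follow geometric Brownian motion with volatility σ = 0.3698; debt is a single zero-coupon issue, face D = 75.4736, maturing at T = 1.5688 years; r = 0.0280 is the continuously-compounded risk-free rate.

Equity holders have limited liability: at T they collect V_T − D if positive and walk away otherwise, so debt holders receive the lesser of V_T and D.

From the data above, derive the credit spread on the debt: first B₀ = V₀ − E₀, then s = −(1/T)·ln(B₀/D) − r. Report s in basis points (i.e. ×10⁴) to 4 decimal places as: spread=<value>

Work the structural quantities from V₀ = 216.4091 against face 75.4736:
d₁ = [ln(V₀/D) + (r + σ²/2)T] / (σ√T)
   = [ln(216.4091/75.4736) + (0.0280 + 0.5·0.3698²)·1.5688] / (0.3698·√1.5688)
   = [1.053388 + 0.151195] / 0.463181 = 2.600673
d₂ = d₁ − σ√T = 2.600673 − 0.463181 = 2.137492
N(d₁) = 0.995348,  N(d₂) = 0.983721,  e^(−rT) = 0.957024
E₀ = V₀·N(d₁) − D·e^(−rT)·N(d₂)
   = 216.4091·0.995348 − 75.4736·0.957024·0.983721 = 144.348110
B₀ = V₀ − E₀ = 216.4091 − 144.348110 = 72.060990
spread = −(1/T)·ln(B₀/D) − r = −(1/1.5688)·ln(72.060990/75.4736) − 0.0280 = 0.00149393
in basis points: 0.00149393 × 10⁴ = 14.9393 bp

spread=14.9393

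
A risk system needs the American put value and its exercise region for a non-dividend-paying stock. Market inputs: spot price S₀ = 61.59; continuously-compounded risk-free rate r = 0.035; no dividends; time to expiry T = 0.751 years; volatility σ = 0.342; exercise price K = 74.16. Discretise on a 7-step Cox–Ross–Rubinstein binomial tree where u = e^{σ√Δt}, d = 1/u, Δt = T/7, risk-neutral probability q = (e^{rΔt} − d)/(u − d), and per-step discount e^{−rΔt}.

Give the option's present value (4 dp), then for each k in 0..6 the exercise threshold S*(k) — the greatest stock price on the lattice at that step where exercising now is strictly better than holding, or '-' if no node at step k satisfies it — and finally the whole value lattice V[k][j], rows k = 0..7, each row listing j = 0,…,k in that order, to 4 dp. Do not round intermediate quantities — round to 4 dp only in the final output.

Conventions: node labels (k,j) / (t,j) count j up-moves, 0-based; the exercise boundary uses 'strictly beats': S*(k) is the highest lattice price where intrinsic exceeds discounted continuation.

Δt=0.10729  u=1.11854  d=0.89403  q=0.48878  discount=0.99625
step 7 (expiry): payoffs max(K−S,0) = 46.0435 38.9828 30.1491 19.0969 5.2694 0.0000 0.0000 0.0000
step 6: (k=6,j=0): S=31.4493, K−S=42.7107, hold=42.4327 ⇒ V=42.7107 exercise | (k=6,j=1): S=39.3469, K−S=34.8131, hold=34.5351 ⇒ V=34.8131 exercise | (k=6,j=2): S=49.2278, K−S=24.9322, hold=24.6542 ⇒ V=24.9322 exercise | (k=6,j=3): S=61.5900, K−S=12.5700, hold=12.2921 ⇒ V=12.5700 exercise | (k=6,j=4): S=77.0566, K−S=0.0000, hold=2.6837 ⇒ V=2.6837 continue | (k=6,j=5): S=96.4072, K−S=0.0000, hold=0.0000 ⇒ V=0.0000 continue | (k=6,j=6): S=120.6172, K−S=0.0000, hold=0.0000 ⇒ V=0.0000 continue  boundary S*=61.5900
step 5: (k=5,j=0): S=35.1772, K−S=38.9828, hold=38.7049 ⇒ V=38.9828 exercise | (k=5,j=1): S=44.0109, K−S=30.1491, hold=29.8711 ⇒ V=30.1491 exercise | (k=5,j=2): S=55.0631, K−S=19.0969, hold=18.8190 ⇒ V=19.0969 exercise | (k=5,j=3): S=68.8906, K−S=5.2694, hold=7.7088 ⇒ V=7.7088 continue | (k=5,j=4): S=86.1906, K−S=0.0000, hold=1.3668 ⇒ V=1.3668 continue | (k=5,j=5): S=107.8349, K−S=0.0000, hold=0.0000 ⇒ V=0.0000 continue  boundary S*=55.0631
step 4: (k=4,j=0): S=39.3469, K−S=34.8131, hold=34.5351 ⇒ V=34.8131 exercise | (k=4,j=1): S=49.2278, K−S=24.9322, hold=24.6542 ⇒ V=24.9322 exercise | (k=4,j=2): S=61.5900, K−S=12.5700, hold=13.4799 ⇒ V=13.4799 continue | (k=4,j=3): S=77.0566, K−S=0.0000, hold=4.5917 ⇒ V=4.5917 continue | (k=4,j=4): S=96.4072, K−S=0.0000, hold=0.6961 ⇒ V=0.6961 continue  boundary S*=49.2278
step 3: (k=3,j=0): S=44.0109, K−S=30.1491, hold=29.8711 ⇒ V=30.1491 exercise | (k=3,j=1): S=55.0631, K−S=19.0969, hold=19.2621 ⇒ V=19.2621 continue | (k=3,j=2): S=68.8906, K−S=5.2694, hold=9.1013 ⇒ V=9.1013 continue | (k=3,j=3): S=86.1906, K−S=0.0000, hold=2.6775 ⇒ V=2.6775 continue  boundary S*=44.0109
step 2: (k=2,j=0): S=49.2278, K−S=24.9322, hold=24.7346 ⇒ V=24.9322 exercise | (k=2,j=1): S=61.5900, K−S=12.5700, hold=14.2421 ⇒ V=14.2421 continue | (k=2,j=2): S=77.0566, K−S=0.0000, hold=5.9391 ⇒ V=5.9391 continue  boundary S*=49.2278
step 1: (k=1,j=0): S=55.0631, K−S=19.0969, hold=19.6332 ⇒ V=19.6332 continue | (k=1,j=1): S=68.8906, K−S=5.2694, hold=10.1456 ⇒ V=10.1456 continue  boundary S*=-
step 0: (k=0,j=0): S=61.5900, K−S=12.5700, hold=14.9396 ⇒ V=14.9396 continue  boundary S*=-

price = 14.9396
boundary = - - 49.2278 44.0109 49.2278 55.0631 61.5900
tree:
14.9396
19.6332 10.1456
24.9322 14.2421 5.9391
30.1491 19.2621 9.1013 2.6775
34.8131 24.9322 13.4799 4.5917 0.6961
38.9828 30.1491 19.0969 7.7088 1.3668 0.0000
42.7107 34.8131 24.9322 12.5700 2.6837 0.0000 0.0000
46.0435 38.9828 30.1491 19.0969 5.2694 0.0000 0.0000 0.0000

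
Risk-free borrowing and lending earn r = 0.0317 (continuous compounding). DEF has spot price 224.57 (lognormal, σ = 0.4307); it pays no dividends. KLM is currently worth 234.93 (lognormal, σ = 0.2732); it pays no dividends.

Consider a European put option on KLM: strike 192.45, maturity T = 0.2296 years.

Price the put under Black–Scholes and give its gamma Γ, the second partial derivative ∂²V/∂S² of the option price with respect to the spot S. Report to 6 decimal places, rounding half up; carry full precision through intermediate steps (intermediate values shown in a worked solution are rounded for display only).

σ√T = 0.2732·√0.2296 = 0.130908
d₁ = (ln(S/K) + (r+σ²/2)T) / (σ√T) = (ln(234.93/192.45) + (0.0317+0.2732²/2)·0.2296) / 0.130908 = (0.199451 + 0.015847) / 0.130908 = 1.644650
d₂ = d₁ − σ√T = 1.644650 − 0.130908 = 1.513741
e^{−rT} = 0.992748
N(−d₁) = 0.050021,  N(−d₂) = 0.065046
Put price V = K·e^{−rT}·N(−d₂) − S·N(−d₁) = 12.427269 − 11.751445 = 0.675823
φ(d₁) = (1/√(2π))·e^{−d₁²/2} = 0.103170
Γ = φ(d₁) / (S·σ·√T) = 0.003355

price = 0.675823
Γ = 0.003355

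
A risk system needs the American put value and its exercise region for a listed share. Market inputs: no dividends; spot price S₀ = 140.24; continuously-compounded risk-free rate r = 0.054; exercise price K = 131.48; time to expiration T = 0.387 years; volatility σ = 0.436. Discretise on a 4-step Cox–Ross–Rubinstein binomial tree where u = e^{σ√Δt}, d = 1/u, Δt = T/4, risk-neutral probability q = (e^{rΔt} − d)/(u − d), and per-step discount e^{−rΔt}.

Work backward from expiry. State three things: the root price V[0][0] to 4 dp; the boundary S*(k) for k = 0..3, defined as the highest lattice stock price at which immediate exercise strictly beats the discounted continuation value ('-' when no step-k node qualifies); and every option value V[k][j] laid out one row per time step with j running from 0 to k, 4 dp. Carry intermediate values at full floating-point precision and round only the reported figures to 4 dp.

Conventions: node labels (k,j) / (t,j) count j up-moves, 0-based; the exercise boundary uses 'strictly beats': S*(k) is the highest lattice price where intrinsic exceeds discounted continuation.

params: Δt=0.09675 u=1.14524 d=0.87318 q=0.48540 e^(-rΔt)=0.99479
t_4 payoffs: 49.9566 24.5555 0.0000 0.0000 0.0000
t_3: node(3,0) S=93.3640 payoff=38.1160 vs cont=37.4308 → 38.1160 [stop]  node(3,1) S=122.4544 payoff=9.0256 vs cont=12.5704 → 12.5704 [wait]  node(3,2) S=160.6088 payoff=0.0000 vs cont=0.0000 → 0.0000 [wait]  node(3,3) S=210.6513 payoff=0.0000 vs cont=0.0000 → 0.0000 [wait]  ⇒ S*(3)=93.3640
t_2: node(2,0) S=106.9245 payoff=24.5555 vs cont=25.5821 → 25.5821 [wait]  node(2,1) S=140.2400 payoff=0.0000 vs cont=6.4350 → 6.4350 [wait]  node(2,2) S=183.9360 payoff=0.0000 vs cont=0.0000 → 0.0000 [wait]  ⇒ S*(2)=-
t_1: node(1,0) S=122.4544 payoff=9.0256 vs cont=16.2032 → 16.2032 [wait]  node(1,1) S=160.6088 payoff=0.0000 vs cont=3.2942 → 3.2942 [wait]  ⇒ S*(1)=-
t_0: node(0,0) S=140.2400 payoff=0.0000 vs cont=9.8854 → 9.8854 [wait]  ⇒ S*(0)=-

price = 9.8854
boundary = - - - 93.3640
tree:
9.8854
16.2032 3.2942
25.5821 6.4350 0.0000
38.1160 12.5704 0.0000 0.0000
49.9566 24.5555 0.0000 0.0000 0.0000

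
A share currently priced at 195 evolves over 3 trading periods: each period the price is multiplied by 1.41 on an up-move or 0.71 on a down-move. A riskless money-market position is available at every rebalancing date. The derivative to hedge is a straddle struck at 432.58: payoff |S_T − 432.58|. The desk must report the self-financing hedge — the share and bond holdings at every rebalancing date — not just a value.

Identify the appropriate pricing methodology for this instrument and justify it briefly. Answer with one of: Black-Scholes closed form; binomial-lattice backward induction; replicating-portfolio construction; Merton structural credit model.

framework: replicating-portfolio construction

Key observation: the deliverable is the dynamic trading strategy on the 3-step tree (spot 195, moves 1.41 and 0.71), so the valuation must go through the node-by-node replicating-portfolio solve.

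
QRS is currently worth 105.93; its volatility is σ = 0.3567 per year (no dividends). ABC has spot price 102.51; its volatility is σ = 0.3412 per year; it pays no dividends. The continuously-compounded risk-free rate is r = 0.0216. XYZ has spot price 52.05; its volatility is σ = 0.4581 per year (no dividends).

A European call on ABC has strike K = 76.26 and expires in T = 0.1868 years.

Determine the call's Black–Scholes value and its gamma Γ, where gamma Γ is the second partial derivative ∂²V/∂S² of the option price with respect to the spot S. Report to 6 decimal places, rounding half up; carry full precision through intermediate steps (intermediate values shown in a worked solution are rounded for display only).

price = 26.657869
Γ = 0.002867

σ√T = 0.3412·√0.1868 = 0.147468
d₁ = (ln(S/K) + (r+σ²/2)T) / (σ√T) = (ln(102.51/76.26) + (0.0216+0.3412²/2)·0.1868) / 0.147468 = (0.295812 + 0.014908) / 0.147468 = 2.107035
d₂ = d₁ − σ√T = 2.107035 − 0.147468 = 1.959568
e^{−rT} = 0.995973
N(d₁) = 0.982443,  N(d₂) = 0.974977
Call price V = S·N(d₁) − K·e^{−rT}·N(d₂) = 100.710206 − 74.052337 = 26.657869
φ(d₁) = (1/√(2π))·e^{−d₁²/2} = 0.043337
Γ = φ(d₁) / (S·σ·√T) = 0.002867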